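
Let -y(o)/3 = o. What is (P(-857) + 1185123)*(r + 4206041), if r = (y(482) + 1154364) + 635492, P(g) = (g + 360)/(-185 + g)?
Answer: 7402539525319013/1042 ≈ 7.1042e+12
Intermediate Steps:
P(g) = (360 + g)/(-185 + g)
y(o) = -3*o
r = 1788410 (r = (-3*482 + 1154364) + 635492 = (-1446 + 1154364) + 635492 = 1152918 + 635492 = 1788410)
(P(-857) + 1185123)*(r + 4206041) = ((360 - 857)/(-185 - 857) + 1185123)*(1788410 + 4206041) = (-497/(-1042) + 1185123)*5994451 = (-1/1042*(-497) + 1185123)*5994451 = (497/1042 + 1185123)*5994451 = (1234898663/1042)*5994451 = 7402539525319013/1042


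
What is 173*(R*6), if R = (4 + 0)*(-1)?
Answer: -4152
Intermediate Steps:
R = -4 (R = 4*(-1) = -4)
173*(R*6) = 173*(-4*6) = 173*(-24) = -4152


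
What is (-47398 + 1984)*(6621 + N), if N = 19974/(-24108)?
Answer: -604002771243/2009 ≈ -3.0065e+8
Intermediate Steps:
N = -3329/4018 (N = 19974*(-1/24108) = -3329/4018 ≈ -0.82852)
(-47398 + 1984)*(6621 + N) = (-47398 + 1984)*(6621 - 3329/4018) = -45414*26599849/4018 = -604002771243/2009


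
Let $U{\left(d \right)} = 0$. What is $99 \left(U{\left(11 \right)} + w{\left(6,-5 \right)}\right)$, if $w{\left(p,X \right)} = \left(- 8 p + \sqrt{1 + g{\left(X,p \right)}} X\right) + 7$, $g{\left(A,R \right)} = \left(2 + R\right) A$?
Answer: $-4059 - 495 i \sqrt{39} \approx -4059.0 - 3091.3 i$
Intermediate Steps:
$g{\left(A,R \right)} = A \left(2 + R\right)$
$w{\left(p,X \right)} = 7 - 8 p + X \sqrt{1 + X \left(2 + p\right)}$ ($w{\left(p,X \right)} = \left(- 8 p + \sqrt{1 + X \left(2 + p\right)} X\right) + 7 = \left(- 8 p + X \sqrt{1 + X \left(2 + p\right)}\right) + 7 = 7 - 8 p + X \sqrt{1 + X \left(2 + p\right)}$)
$99 \left(U{\left(11 \right)} + w{\left(6,-5 \right)}\right) = 99 \left(0 - \left(41 + 5 \sqrt{1 - 5 \left(2 + 6\right)}\right)\right) = 99 \left(0 - \left(41 + 5 \sqrt{1 - 40}\right)\right) = 99 \left(0 - \left(41 + 5 i \sqrt{39}\right)\right) = 99 \left(-41 - 5 i \sqrt{39}\right) = -4059 - 495 i \sqrt{39}$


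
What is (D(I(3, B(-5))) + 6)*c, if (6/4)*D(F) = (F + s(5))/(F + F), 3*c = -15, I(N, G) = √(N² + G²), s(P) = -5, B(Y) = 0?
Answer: -260/9 ≈ -28.889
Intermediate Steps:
I(N, G) = √(G² + N²)
c = -5 (c = (⅓)*(-15) = -5)
D(F) = (-5 + F)/(3*F) (D(F) = 2*((F - 5)/(F + F))/3 = 2*((-5 + F)/((2*F)))/3 = 2*((-5 + F)*(1/(2*F)))/3 = 2*((-5 + F)/(2*F))/3 = (-5 + F)/(3*F))
(D(I(3, B(-5))) + 6)*c = ((-5 + √(0² + 3²))/(3*(√(0² + 3²))) + 6)*(-5) = ((-5 + √(0 + 9))/(3*(√(0 + 9))) + 6)*(-5) = ((-5 + √9)/(3*(√9)) + 6)*(-5) = ((⅓)*(-5 + 3)/3 + 6)*(-5) = ((⅓)*(⅓)*(-2) + 6)*(-5) = (-2/9 + 6)*(-5) = (52/9)*(-5) = -260/9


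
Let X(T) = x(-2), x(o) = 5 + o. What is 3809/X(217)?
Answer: 3809/3 ≈ 1269.7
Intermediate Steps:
X(T) = 3 (X(T) = 5 - 2 = 3)
3809/X(217) = 3809/3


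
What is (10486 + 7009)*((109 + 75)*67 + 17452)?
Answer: 521001100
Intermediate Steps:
(10486 + 7009)*((109 + 75)*67 + 17452) = 17495*(184*67 + 17452) = 17495*(12328 + 17452) = 17495*29780 = 521001100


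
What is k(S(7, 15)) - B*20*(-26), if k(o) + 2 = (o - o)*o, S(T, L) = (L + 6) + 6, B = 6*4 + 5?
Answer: 15078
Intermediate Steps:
B = 29 (B = 24 + 5 = 29)
S(T, L) = 12 + L (S(T, L) = (6 + L) + 6 = 12 + L)
k(o) = -2 (k(o) = -2 + (o - o)*o = -2 + 0*o = -2 + 0 = -2)
k(S(7, 15)) - B*20*(-26) = -2 - 29*20*(-26) = -2 - 580*(-26) = -2 - 1*(-15080) = -2 + 15080 = 15078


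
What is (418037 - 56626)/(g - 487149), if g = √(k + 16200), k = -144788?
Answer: -176061007239/237314276789 - 722822*I*√32147/237314276789 ≈ -0.74189 - 0.00054611*I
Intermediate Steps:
g = 2*I*√32147 (g = √(-144788 + 16200) = √(-128588) = 2*I*√32147 ≈ 358.59*I)
(418037 - 56626)/(g - 487149) = (418037 - 56626)/(2*I*√32147 - 487149) = 361411/(-487149 + 2*I*√32147)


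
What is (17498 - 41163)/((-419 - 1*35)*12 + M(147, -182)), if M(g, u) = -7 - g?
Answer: 23665/5602 ≈ 4.2244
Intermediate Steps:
(17498 - 41163)/((-419 - 1*35)*12 + M(147, -182)) = (17498 - 41163)/((-419 - 1*35)*12 + (-7 - 1*147)) = -23665/((-419 - 35)*12 + (-7 - 147)) = -23665/(-454*12 - 154) = -23665/(-5448 - 154) = -23665/(-5602) = -23665*(-1/5602) = 23665/5602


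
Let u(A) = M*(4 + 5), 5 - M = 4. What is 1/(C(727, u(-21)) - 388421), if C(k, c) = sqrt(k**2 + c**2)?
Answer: -388421/150870344631 - sqrt(528610)/150870344631 ≈ -2.5794e-6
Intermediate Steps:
M = 1 (M = 5 - 1*4 = 5 - 4 = 1)
u(A) = 9 (u(A) = 1*(4 + 5) = 1*9 = 9)
C(k, c) = sqrt(c**2 + k**2)
1/(C(727, u(-21)) - 388421) = 1/(sqrt(9**2 + 727**2) - 388421) = 1/(sqrt(81 + 528529) - 388421) = 1/(sqrt(528610) - 388421) = 1/(-388421 + sqrt(528610))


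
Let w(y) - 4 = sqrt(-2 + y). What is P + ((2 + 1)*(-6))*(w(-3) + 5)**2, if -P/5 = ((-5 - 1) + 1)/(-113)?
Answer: -154609/113 - 324*I*sqrt(5) ≈ -1368.2 - 724.49*I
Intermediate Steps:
w(y) = 4 + sqrt(-2 + y)
P = -25/113 (P = -5*((-5 - 1) + 1)/(-113) = -5*(-6 + 1)*(-1)/113 = -(-25)*(-1)/113 = -5*5/113 = -25/113 ≈ -0.22124)
P + ((2 + 1)*(-6))*(w(-3) + 5)**2 = -25/113 + ((2 + 1)*(-6))*((4 + sqrt(-2 - 3)) + 5)**2 = -25/113 + (3*(-6))*((4 + sqrt(-5)) + 5)**2 = -25/113 - 18*((4 + I*sqrt(5)) + 5)**2 = -25/113 - 18*(9 + I*sqrt(5))**2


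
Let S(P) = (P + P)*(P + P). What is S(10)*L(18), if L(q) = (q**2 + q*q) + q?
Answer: 266400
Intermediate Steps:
S(P) = 4*P**2 (S(P) = (2*P)*(2*P) = 4*P**2)
L(q) = q + 2*q**2 (L(q) = (q**2 + q**2) + q = 2*q**2 + q = q + 2*q**2)
S(10)*L(18) = (4*10**2)*(18*(1 + 2*18)) = (4*100)*(18*(1 + 36)) = 400*(18*37) = 400*666 = 266400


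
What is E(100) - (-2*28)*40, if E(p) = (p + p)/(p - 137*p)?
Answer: 152319/68 ≈ 2240.0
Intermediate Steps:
E(p) = -1/68 (E(p) = (2*p)/((-136*p)) = (2*p)*(-1/(136*p)) = -1/68)
E(100) - (-2*28)*40 = -1/68 - (-2*28)*40 = -1/68 - (-56)*40 = -1/68 - 1*(-2240) = -1/68 + 2240 = 152319/68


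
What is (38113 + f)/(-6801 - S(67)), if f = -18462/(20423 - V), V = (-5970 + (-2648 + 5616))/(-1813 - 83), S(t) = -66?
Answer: -9339635897/1650458895 ≈ -5.6588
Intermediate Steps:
V = 19/12 (V = (-5970 + 2968)/(-1896) = -3002*(-1/1896) = 19/12 ≈ 1.5833)
f = -221544/245057 (f = -18462/(20423 - 1*19/12) = -18462/(20423 - 19/12) = -18462/245057/12 = -18462*12/245057 = -221544/245057 ≈ -0.90405)
(38113 + f)/(-6801 - S(67)) = (38113 - 221544/245057)/(-6801 - 1*(-66)) = 9339635897/(245057*(-6801 + 66)) = (9339635897/245057)/(-6735) = (9339635897/245057)*(-1/6735) = -9339635897/1650458895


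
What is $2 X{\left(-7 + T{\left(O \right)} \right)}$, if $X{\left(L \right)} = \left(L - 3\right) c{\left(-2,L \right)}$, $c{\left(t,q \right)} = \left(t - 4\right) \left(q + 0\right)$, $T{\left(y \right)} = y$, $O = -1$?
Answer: $-1056$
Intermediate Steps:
$c{\left(t,q \right)} = q \left(-4 + t\right)$ ($c{\left(t,q \right)} = \left(-4 + t\right) q = q \left(-4 + t\right)$)
$X{\left(L \right)} = - 6 L \left(-3 + L\right)$ ($X{\left(L \right)} = \left(L - 3\right) L \left(-4 - 2\right) = \left(-3 + L\right) L \left(-6\right) = \left(-3 + L\right) \left(- 6 L\right) = - 6 L \left(-3 + L\right)$)
$2 X{\left(-7 + T{\left(O \right)} \right)} = 2 \cdot 6 \left(-7 - 1\right) \left(3 - \left(-7 - 1\right)\right) = 2 \cdot 6 \left(-8\right) \left(3 - -8\right) = 2 \cdot 6 \left(-8\right) \left(3 + 8\right) = 2 \cdot 6 \left(-8\right) 11 = 2 \left(-528\right) = -1056$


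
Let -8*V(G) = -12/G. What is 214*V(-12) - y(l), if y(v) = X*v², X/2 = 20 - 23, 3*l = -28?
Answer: 5951/12 ≈ 495.92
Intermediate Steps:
V(G) = 3/(2*G) (V(G) = -(-3)/(2*G) = 3/(2*G))
l = -28/3 (l = (⅓)*(-28) = -28/3 ≈ -9.3333)
X = -6 (X = 2*(20 - 23) = 2*(-3) = -6)
y(v) = -6*v²
214*V(-12) - y(l) = 214*((3/2)/(-12)) - (-6)*(-28/3)² = 214*((3/2)*(-1/12)) - (-6)*784/9 = 214*(-⅛) - 1*(-1568/3) = -107/4 + 1568/3 = 5951/12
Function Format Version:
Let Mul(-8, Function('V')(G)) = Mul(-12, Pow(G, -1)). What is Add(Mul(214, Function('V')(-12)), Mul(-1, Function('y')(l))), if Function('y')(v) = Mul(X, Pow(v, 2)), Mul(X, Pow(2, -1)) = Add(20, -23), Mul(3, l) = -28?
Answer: Rational(5951, 12) ≈ 495.92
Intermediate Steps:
Function('V')(G) = Mul(Rational(3, 2), Pow(G, -1)) (Function('V')(G) = Mul(Rational(-1, 8), Mul(-12, Pow(G, -1))) = Mul(Rational(3, 2), Pow(G, -1)))
l = Rational(-28, 3) (l = Mul(Rational(1, 3), -28) = Rational(-28, 3) ≈ -9.3333)
X = -6 (X = Mul(2, Add(20, -23)) = Mul(2, -3) = -6)
Function('y')(v) = Mul(-6, Pow(v, 2))
Add(Mul(214, Function('V')(-12)), Mul(-1, Function('y')(l))) = Add(Mul(214, Mul(Rational(3, 2), Pow(-12, -1))), Mul(-1, Mul(-6, Pow(Rational(-28, 3), 2)))) = Add(Mul(214, Mul(Rational(3, 2), Rational(-1, 12))), Mul(-1, Mul(-6, Rational(784, 9)))) = Add(Mul(214, Rational(-1, 8)), Mul(-1, Rational(-1568, 3))) = Add(Rational(-107, 4), Rational(1568, 3)) = Rational(5951, 12)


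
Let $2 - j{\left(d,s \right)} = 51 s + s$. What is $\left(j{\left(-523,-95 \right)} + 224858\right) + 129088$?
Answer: $358888$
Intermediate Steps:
$j{\left(d,s \right)} = 2 - 52 s$ ($j{\left(d,s \right)} = 2 - \left(51 s + s\right) = 2 - 52 s$)
$\left(j{\left(-523,-95 \right)} + 224858\right) + 129088 = \left(\left(2 - -4940\right) + 224858\right) + 129088 = \left(\left(2 + 4940\right) + 224858\right) + 129088 = \left(4942 + 224858\right) + 129088 = 229800 + 129088 = 358888$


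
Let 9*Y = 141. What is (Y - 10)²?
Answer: 289/9 ≈ 32.111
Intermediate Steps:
Y = 47/3 (Y = (⅑)*141 = 47/3 ≈ 15.667)
(Y - 10)² = (47/3 - 10)² = (17/3)² = 289/9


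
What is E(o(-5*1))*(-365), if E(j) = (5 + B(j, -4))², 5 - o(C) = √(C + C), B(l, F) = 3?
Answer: -23360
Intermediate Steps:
o(C) = 5 - √2*√C (o(C) = 5 - √(C + C) = 5 - √(2*C) = 5 - √2*√C)
E(j) = 64 (E(j) = (5 + 3)² = 8² = 64)
E(o(-5*1))*(-365) = 64*(-365) = -23360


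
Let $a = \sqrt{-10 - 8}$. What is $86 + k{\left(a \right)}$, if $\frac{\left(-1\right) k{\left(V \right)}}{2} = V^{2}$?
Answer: $122$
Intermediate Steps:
$a = 3 i \sqrt{2}$ ($a = \sqrt{-18} = 3 i \sqrt{2} \approx 4.2426 i$)
$k{\left(V \right)} = - 2 V^{2}$
$86 + k{\left(a \right)} = 86 - 2 \left(3 i \sqrt{2}\right)^{2} = 86 - -36 = 86 + 36 = 122$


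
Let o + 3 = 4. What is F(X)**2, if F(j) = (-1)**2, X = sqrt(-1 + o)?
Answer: 1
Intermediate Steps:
o = 1 (o = -3 + 4 = 1)
X = 0 (X = sqrt(-1 + 1) = sqrt(0) = 0)
F(j) = 1
F(X)**2 = 1**2 = 1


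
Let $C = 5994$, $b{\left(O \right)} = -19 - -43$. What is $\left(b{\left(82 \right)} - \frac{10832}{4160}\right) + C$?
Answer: $\frac{1564003}{260} \approx 6015.4$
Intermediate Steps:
$b{\left(O \right)} = 24$ ($b{\left(O \right)} = -19 + 43 = 24$)
$\left(b{\left(82 \right)} - \frac{10832}{4160}\right) + C = \left(24 - \frac{10832}{4160}\right) + 5994 = \left(24 - \frac{677}{260}\right) + 5994 = \frac{5563}{260} + 5994 = \frac{1564003}{260}$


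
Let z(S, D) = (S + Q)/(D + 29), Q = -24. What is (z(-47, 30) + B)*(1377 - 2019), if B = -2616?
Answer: 99134430/59 ≈ 1.6802e+6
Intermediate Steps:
z(S, D) = (-24 + S)/(29 + D) (z(S, D) = (S - 24)/(D + 29) = (-24 + S)/(29 + D))
(z(-47, 30) + B)*(1377 - 2019) = ((-24 - 47)/(29 + 30) - 2616)*(1377 - 2019) = (-71/59 - 2616)*(-642) = -154415/59*(-642) = 99134430/59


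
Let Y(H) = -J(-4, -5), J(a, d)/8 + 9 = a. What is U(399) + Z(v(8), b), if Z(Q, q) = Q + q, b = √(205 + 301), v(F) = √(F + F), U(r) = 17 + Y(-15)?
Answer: 125 + √506 ≈ 147.49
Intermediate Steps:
J(a, d) = -72 + 8*a
Y(H) = 104 (Y(H) = -(-72 + 8*(-4)) = -(-72 - 32) = -1*(-104) = 104)
U(r) = 121 (U(r) = 17 + 104 = 121)
v(F) = √2*√F (v(F) = √(2*F) = √2*√F)
b = √506 ≈ 22.494
U(399) + Z(v(8), b) = 121 + (√2*√8 + √506) = 121 + (√2*(2*√2) + √506) = 121 + (4 + √506) = 125 + √506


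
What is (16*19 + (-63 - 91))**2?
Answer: 22500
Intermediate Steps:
(16*19 + (-63 - 91))**2 = (304 - 154)**2 = 150**2 = 22500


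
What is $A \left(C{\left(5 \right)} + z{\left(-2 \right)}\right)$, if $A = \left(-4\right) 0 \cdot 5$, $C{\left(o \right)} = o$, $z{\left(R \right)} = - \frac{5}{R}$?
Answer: $0$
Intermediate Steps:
$A = 0$ ($A = 0 \cdot 5 = 0$)
$A \left(C{\left(5 \right)} + z{\left(-2 \right)}\right) = 0 \left(5 - \frac{5}{-2}\right) = 0 \left(5 - - \frac{5}{2}\right) = 0 \left(5 + \frac{5}{2}\right) = 0 \cdot \frac{15}{2} = 0$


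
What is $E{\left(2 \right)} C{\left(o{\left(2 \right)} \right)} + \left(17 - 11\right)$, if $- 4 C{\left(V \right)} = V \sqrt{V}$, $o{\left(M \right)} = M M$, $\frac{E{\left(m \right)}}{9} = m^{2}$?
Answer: $-66$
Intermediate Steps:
$E{\left(m \right)} = 9 m^{2}$
$o{\left(M \right)} = M^{2}$
$C{\left(V \right)} = - \frac{V^{\frac{3}{2}}}{4}$ ($C{\left(V \right)} = - \frac{V \sqrt{V}}{4} = - \frac{V^{\frac{3}{2}}}{4}$)
$E{\left(2 \right)} C{\left(o{\left(2 \right)} \right)} + \left(17 - 11\right) = 9 \cdot 2^{2} \left(- \frac{\left(2^{2}\right)^{\frac{3}{2}}}{4}\right) + \left(17 - 11\right) = 9 \cdot 4 \left(- \frac{4^{\frac{3}{2}}}{4}\right) + \left(17 - 11\right) = 36 \left(\left(- \frac{1}{4}\right) 8\right) + 6 = 36 \left(-2\right) + 6 = -72 + 6 = -66$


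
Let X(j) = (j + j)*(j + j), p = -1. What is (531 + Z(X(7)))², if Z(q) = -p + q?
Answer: 529984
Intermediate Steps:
X(j) = 4*j² (X(j) = (2*j)*(2*j) = 4*j²)
Z(q) = 1 + q (Z(q) = -1*(-1) + q = 1 + q)
(531 + Z(X(7)))² = (531 + (1 + 4*7²))² = (531 + (1 + 4*49))² = (531 + (1 + 196))² = (531 + 197)² = 728² = 529984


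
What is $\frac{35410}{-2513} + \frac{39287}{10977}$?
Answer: $- \frac{289967339}{27585201} \approx -10.512$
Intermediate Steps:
$\frac{35410}{-2513} + \frac{39287}{10977} = 35410 \left(- \frac{1}{2513}\right) + 39287 \cdot \frac{1}{10977} = - \frac{35410}{2513} + \frac{39287}{10977} = - \frac{289967339}{27585201}$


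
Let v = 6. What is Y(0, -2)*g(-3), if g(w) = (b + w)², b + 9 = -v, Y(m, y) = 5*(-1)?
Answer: -1620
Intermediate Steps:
Y(m, y) = -5
b = -15 (b = -9 - 1*6 = -9 - 6 = -15)
g(w) = (-15 + w)²
Y(0, -2)*g(-3) = -5*(-15 - 3)² = -5*(-18)² = -5*324 = -1620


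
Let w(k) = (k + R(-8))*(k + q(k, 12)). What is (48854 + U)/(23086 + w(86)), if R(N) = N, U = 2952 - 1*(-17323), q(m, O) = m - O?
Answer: 69129/35566 ≈ 1.9437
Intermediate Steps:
U = 20275 (U = 2952 + 17323 = 20275)
w(k) = (-12 + 2*k)*(-8 + k) (w(k) = (k - 8)*(k + (k - 1*12)) = (-8 + k)*(k + (k - 12)) = (-8 + k)*(k + (-12 + k)) = (-8 + k)*(-12 + 2*k) = (-12 + 2*k)*(-8 + k))
(48854 + U)/(23086 + w(86)) = (48854 + 20275)/(23086 + (96 - 28*86 + 2*86²)) = 69129/(23086 + (96 - 2408 + 2*7396)) = 69129/(23086 + (96 - 2408 + 14792)) = 69129/(23086 + 12480) = 69129/35566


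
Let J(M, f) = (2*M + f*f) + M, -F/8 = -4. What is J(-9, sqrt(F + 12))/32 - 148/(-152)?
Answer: 915/608 ≈ 1.5049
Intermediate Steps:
F = 32 (F = -8*(-4) = 32)
J(M, f) = f**2 + 3*M (J(M, f) = (2*M + f**2) + M = (f**2 + 2*M) + M = f**2 + 3*M)
J(-9, sqrt(F + 12))/32 - 148/(-152) = ((sqrt(32 + 12))**2 + 3*(-9))/32 - 148/(-152) = ((sqrt(44))**2 - 27)*(1/32) - 148*(-1/152) = ((2*sqrt(11))**2 - 27)*(1/32) + 37/38 = (44 - 27)*(1/32) + 37/38 = 17*(1/32) + 37/38 = 17/32 + 37/38 = 915/608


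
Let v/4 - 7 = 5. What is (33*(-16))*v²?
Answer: -1216512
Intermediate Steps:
v = 48 (v = 28 + 4*5 = 28 + 20 = 48)
(33*(-16))*v² = (33*(-16))*48² = -528*2304 = -1216512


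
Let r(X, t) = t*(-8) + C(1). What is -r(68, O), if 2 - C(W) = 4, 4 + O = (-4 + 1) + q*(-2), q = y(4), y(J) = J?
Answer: -118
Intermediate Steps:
q = 4
O = -15 (O = -4 + ((-4 + 1) + 4*(-2)) = -4 + (-3 - 8) = -4 - 11 = -15)
C(W) = -2 (C(W) = 2 - 1*4 = 2 - 4 = -2)
r(X, t) = -2 - 8*t (r(X, t) = t*(-8) - 2 = -8*t - 2 = -2 - 8*t)
-r(68, O) = -(-2 - 8*(-15)) = -(-2 + 120) = -1*118 = -118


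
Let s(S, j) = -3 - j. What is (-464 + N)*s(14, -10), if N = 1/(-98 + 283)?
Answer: -600873/185 ≈ -3248.0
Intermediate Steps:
N = 1/185 ≈ 0.0054054
(-464 + N)*s(14, -10) = (-464 + 1/185)*(-3 - 1*(-10)) = -85839*(-3 + 10)/185 = -85839/185*7 = -600873/185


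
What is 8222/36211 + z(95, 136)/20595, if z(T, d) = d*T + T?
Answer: 128123651/149153109 ≈ 0.85901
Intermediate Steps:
z(T, d) = T + T*d (z(T, d) = T*d + T = T + T*d)
8222/36211 + z(95, 136)/20595 = 8222/36211 + (95*(1 + 136))/20595 = 8222*(1/36211) + (95*137)*(1/20595) = 8222/36211 + 13015*(1/20595) = 8222/36211 + 2603/4119 = 128123651/149153109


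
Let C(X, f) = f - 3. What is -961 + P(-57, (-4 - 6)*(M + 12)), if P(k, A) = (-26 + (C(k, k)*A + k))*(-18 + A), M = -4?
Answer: -463227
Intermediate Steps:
C(X, f) = -3 + f
P(k, A) = (-18 + A)*(-26 + k + A*(-3 + k)) (P(k, A) = (-26 + ((-3 + k)*A + k))*(-18 + A) = (-26 + (A*(-3 + k) + k))*(-18 + A) = (-26 + (k + A*(-3 + k)))*(-18 + A) = (-26 + k + A*(-3 + k))*(-18 + A) = (-18 + A)*(-26 + k + A*(-3 + k)))
-961 + P(-57, (-4 - 6)*(M + 12)) = -961 + (468 - 18*(-57) - 3*(-4 - 6)**2*(-4 + 12)**2 + 28*((-4 - 6)*(-4 + 12)) - 57*(-4 - 6)**2*(-4 + 12)**2 - 17*(-4 - 6)*(-4 + 12)*(-57)) = -961 + (468 + 1026 - 3*(-10*8)**2 + 28*(-10*8) - 57*(-10*8)**2 - 17*(-10*8)*(-57)) = -961 + (468 + 1026 - 3*(-80)**2 + 28*(-80) - 57*(-80)**2 - 17*(-80)*(-57)) = -961 + (468 + 1026 - 3*6400 - 2240 - 57*6400 - 77520) = -961 + (468 + 1026 - 19200 - 2240 - 364800 - 77520) = -961 - 462266 = -463227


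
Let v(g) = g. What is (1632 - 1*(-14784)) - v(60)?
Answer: 16356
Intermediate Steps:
(1632 - 1*(-14784)) - v(60) = (1632 - 1*(-14784)) - 1*60 = (1632 + 14784) - 60 = 16416 - 60 = 16356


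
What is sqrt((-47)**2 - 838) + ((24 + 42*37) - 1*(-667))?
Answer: 2245 + sqrt(1371) ≈ 2282.0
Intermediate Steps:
sqrt((-47)**2 - 838) + ((24 + 42*37) - 1*(-667)) = sqrt(2209 - 838) + ((24 + 1554) + 667) = sqrt(1371) + (1578 + 667) = sqrt(1371) + 2245 = 2245 + sqrt(1371)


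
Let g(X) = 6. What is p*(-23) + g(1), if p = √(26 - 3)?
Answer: 6 - 23*√23 ≈ -104.30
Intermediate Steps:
p = √23 ≈ 4.7958
p*(-23) + g(1) = √23*(-23) + 6 = -23*√23 + 6 = 6 - 23*√23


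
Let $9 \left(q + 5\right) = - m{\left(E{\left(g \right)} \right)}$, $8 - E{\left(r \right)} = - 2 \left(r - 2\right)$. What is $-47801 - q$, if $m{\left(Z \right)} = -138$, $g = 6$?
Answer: $- \frac{143434}{3} \approx -47811.0$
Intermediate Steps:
$E{\left(r \right)} = 4 + 2 r$ ($E{\left(r \right)} = 8 - - 2 \left(r - 2\right) = 8 - - 2 \left(-2 + r\right) = 8 - \left(4 - 2 r\right) = 8 + \left(-4 + 2 r\right) = 4 + 2 r$)
$q = \frac{31}{3}$ ($q = -5 + \frac{\left(-1\right) \left(-138\right)}{9} = -5 + \frac{1}{9} \cdot 138 = -5 + \frac{46}{3} = \frac{31}{3} \approx 10.333$)
$-47801 - q = -47801 - \frac{31}{3} = - \frac{143434}{3}$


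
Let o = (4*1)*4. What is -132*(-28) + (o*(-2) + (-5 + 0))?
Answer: 3659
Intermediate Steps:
o = 16 (o = 4*4 = 16)
-132*(-28) + (o*(-2) + (-5 + 0)) = -132*(-28) + (16*(-2) + (-5 + 0)) = 3696 + (-32 - 5) = 3696 - 37 = 3659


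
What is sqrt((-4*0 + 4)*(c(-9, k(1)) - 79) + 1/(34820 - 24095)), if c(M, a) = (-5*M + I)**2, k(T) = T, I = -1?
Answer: sqrt(34176414129)/2145 ≈ 86.186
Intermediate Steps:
c(M, a) = (-1 - 5*M)**2 (c(M, a) = (-5*M - 1)**2 = (-1 - 5*M)**2)
sqrt((-4*0 + 4)*(c(-9, k(1)) - 79) + 1/(34820 - 24095)) = sqrt((-4*0 + 4)*((1 + 5*(-9))**2 - 79) + 1/(34820 - 24095)) = sqrt((0 + 4)*((1 - 45)**2 - 79) + 1/10725) = sqrt(4*((-44)**2 - 79) + 1/10725) = sqrt(4*(1936 - 79) + 1/10725) = sqrt(4*1857 + 1/10725) = sqrt(7428 + 1/10725) = sqrt(79665301/10725) = sqrt(34176414129)/2145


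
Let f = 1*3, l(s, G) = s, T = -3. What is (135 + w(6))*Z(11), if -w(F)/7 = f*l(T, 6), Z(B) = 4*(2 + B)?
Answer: 10296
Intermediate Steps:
Z(B) = 8 + 4*B
f = 3
w(F) = 63 (w(F) = -21*(-3) = -7*(-9) = 63)
(135 + w(6))*Z(11) = (135 + 63)*(8 + 4*11) = 198*(8 + 44) = 198*52 = 10296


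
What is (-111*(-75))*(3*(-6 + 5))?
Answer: -24975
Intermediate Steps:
(-111*(-75))*(3*(-6 + 5)) = 8325*(3*(-1)) = 8325*(-3) = -24975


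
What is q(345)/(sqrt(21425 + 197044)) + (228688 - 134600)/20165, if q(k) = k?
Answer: 94088/20165 + 115*sqrt(218469)/72823 ≈ 5.4040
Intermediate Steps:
q(345)/(sqrt(21425 + 197044)) + (228688 - 134600)/20165 = 345/(sqrt(21425 + 197044)) + (228688 - 134600)/20165 = 345/(sqrt(218469)) + 94088*(1/20165) = 345*(sqrt(218469)/218469) + 94088/20165 = 115*sqrt(218469)/72823 + 94088/20165 = 94088/20165 + 115*sqrt(218469)/72823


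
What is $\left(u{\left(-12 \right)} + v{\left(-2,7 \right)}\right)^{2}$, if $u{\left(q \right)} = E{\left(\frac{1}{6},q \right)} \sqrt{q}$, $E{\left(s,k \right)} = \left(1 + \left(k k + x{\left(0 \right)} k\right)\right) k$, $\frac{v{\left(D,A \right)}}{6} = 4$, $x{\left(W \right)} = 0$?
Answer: $-36330624 - 167040 i \sqrt{3} \approx -3.6331 \cdot 10^{7} - 2.8932 \cdot 10^{5} i$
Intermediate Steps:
$v{\left(D,A \right)} = 24$ ($v{\left(D,A \right)} = 6 \cdot 4 = 24$)
$E{\left(s,k \right)} = k \left(1 + k^{2}\right)$ ($E{\left(s,k \right)} = \left(1 + \left(k k + 0 k\right)\right) k = \left(1 + \left(k^{2} + 0\right)\right) k = \left(1 + k^{2}\right) k = k \left(1 + k^{2}\right)$)
$u{\left(q \right)} = \sqrt{q} \left(q + q^{3}\right)$ ($u{\left(q \right)} = \left(q + q^{3}\right) \sqrt{q} = \sqrt{q} \left(q + q^{3}\right)$)
$\left(u{\left(-12 \right)} + v{\left(-2,7 \right)}\right)^{2} = \left(\left(-12\right)^{\frac{3}{2}} \left(1 + \left(-12\right)^{2}\right) + 24\right)^{2} = \left(- 24 i \sqrt{3} \left(1 + 144\right) + 24\right)^{2} = \left(- 24 i \sqrt{3} \cdot 145 + 24\right)^{2} = \left(- 3480 i \sqrt{3} + 24\right)^{2} = \left(24 - 3480 i \sqrt{3}\right)^{2}$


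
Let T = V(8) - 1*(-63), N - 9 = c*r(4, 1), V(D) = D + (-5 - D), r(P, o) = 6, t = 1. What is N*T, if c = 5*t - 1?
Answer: 1914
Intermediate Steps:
c = 4 (c = 5*1 - 1 = 5 - 1 = 4)
V(D) = -5
N = 33 (N = 9 + 4*6 = 9 + 24 = 33)
T = 58 (T = -5 - 1*(-63) = -5 + 63 = 58)
N*T = 33*58 = 1914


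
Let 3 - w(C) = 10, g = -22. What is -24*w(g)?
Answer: 168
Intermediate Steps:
w(C) = -7 (w(C) = 3 - 1*10 = 3 - 10 = -7)
-24*w(g) = -24*(-7) = 168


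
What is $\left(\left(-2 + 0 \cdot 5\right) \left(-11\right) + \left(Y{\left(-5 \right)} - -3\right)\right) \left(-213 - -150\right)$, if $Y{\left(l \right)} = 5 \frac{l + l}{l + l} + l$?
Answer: $-1575$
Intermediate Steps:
$Y{\left(l \right)} = 5 + l$ ($Y{\left(l \right)} = 5 \frac{2 l}{2 l} + l = 5 \cdot 2 l \frac{1}{2 l} + l = 5 \cdot 1 + l = 5 + l$)
$\left(\left(-2 + 0 \cdot 5\right) \left(-11\right) + \left(Y{\left(-5 \right)} - -3\right)\right) \left(-213 - -150\right) = \left(\left(-2 + 0 \cdot 5\right) \left(-11\right) + \left(\left(5 - 5\right) - -3\right)\right) \left(-213 - -150\right) = \left(\left(-2 + 0\right) \left(-11\right) + \left(0 + 3\right)\right) \left(-213 + 150\right) = \left(\left(-2\right) \left(-11\right) + 3\right) \left(-63\right) = \left(22 + 3\right) \left(-63\right) = 25 \left(-63\right) = -1575$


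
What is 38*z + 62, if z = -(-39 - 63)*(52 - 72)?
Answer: -77458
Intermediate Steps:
z = -2040 (z = -(-102)*(-20) = -1*2040 = -2040)
38*z + 62 = 38*(-2040) + 62 = -77520 + 62 = -77458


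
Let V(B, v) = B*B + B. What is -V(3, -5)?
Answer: -12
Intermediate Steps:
V(B, v) = B + B**2 (V(B, v) = B**2 + B = B + B**2)
-V(3, -5) = -3*(1 + 3) = -3*4 = -1*12 = -12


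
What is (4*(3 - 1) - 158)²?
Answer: 22500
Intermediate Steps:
(4*(3 - 1) - 158)² = (4*2 - 158)² = (8 - 158)² = (-150)² = 22500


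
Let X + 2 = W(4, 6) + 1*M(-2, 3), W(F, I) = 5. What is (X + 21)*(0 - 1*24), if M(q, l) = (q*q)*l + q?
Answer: -816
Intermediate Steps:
M(q, l) = q + l*q**2 (M(q, l) = q**2*l + q = l*q**2 + q = q + l*q**2)
X = 13 (X = -2 + (5 + 1*(-2*(1 + 3*(-2)))) = -2 + (5 + 1*(-2*(1 - 6))) = -2 + (5 + 1*(-2*(-5))) = -2 + (5 + 1*10) = -2 + (5 + 10) = -2 + 15 = 13)
(X + 21)*(0 - 1*24) = (13 + 21)*(0 - 1*24) = 34*(0 - 24) = 34*(-24) = -816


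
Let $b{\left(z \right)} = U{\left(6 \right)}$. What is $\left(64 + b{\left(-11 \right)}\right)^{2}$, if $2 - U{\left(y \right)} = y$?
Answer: $3600$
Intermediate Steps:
$U{\left(y \right)} = 2 - y$
$b{\left(z \right)} = -4$ ($b{\left(z \right)} = 2 - 6 = -4$)
$\left(64 + b{\left(-11 \right)}\right)^{2} = \left(64 - 4\right)^{2} = 60^{2} = 3600$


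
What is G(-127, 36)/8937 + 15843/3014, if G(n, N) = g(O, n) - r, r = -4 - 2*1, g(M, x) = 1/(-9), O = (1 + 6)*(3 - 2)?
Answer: 1274459761/242425062 ≈ 5.2571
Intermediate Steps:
O = 7 (O = 7*1 = 7)
g(M, x) = -⅑
r = -6 (r = -4 - 2 = -6)
G(n, N) = 53/9 (G(n, N) = -⅑ - 1*(-6) = -⅑ + 6 = 53/9)
G(-127, 36)/8937 + 15843/3014 = (53/9)/8937 + 15843/3014 = (53/9)*(1/8937) + 15843*(1/3014) = 53/80433 + 15843/3014 = 1274459761/242425062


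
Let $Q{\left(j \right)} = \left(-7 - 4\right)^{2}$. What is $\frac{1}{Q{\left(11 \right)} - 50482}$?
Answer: $- \frac{1}{50361} \approx -1.9857 \cdot 10^{-5}$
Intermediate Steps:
$Q{\left(j \right)} = 121$ ($Q{\left(j \right)} = \left(-11\right)^{2} = 121$)
$\frac{1}{Q{\left(11 \right)} - 50482} = \frac{1}{121 - 50482} = \frac{1}{-50361} = - \frac{1}{50361}$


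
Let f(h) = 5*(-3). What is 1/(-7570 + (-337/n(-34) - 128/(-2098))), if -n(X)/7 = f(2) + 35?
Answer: -146860/1111367727 ≈ -0.00013214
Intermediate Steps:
f(h) = -15
n(X) = -140 (n(X) = -7*(-15 + 35) = -7*20 = -140)
1/(-7570 + (-337/n(-34) - 128/(-2098))) = 1/(-7570 + (-337/(-140) - 128/(-2098))) = 1/(-7570 + (-337*(-1/140) - 128*(-1/2098))) = 1/(-7570 + (337/140 + 64/1049)) = 1/(-7570 + 362473/146860) = 1/(-1111367727/146860) = -146860/1111367727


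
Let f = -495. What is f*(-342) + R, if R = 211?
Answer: 169501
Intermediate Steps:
f*(-342) + R = -495*(-342) + 211 = 169290 + 211 = 169501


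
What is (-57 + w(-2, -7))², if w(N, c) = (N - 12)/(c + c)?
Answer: 3136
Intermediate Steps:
w(N, c) = (-12 + N)/(2*c) (w(N, c) = (-12 + N)/((2*c)) = (-12 + N)*(1/(2*c)) = (-12 + N)/(2*c))
(-57 + w(-2, -7))² = (-57 + (½)*(-12 - 2)/(-7))² = (-57 + (½)*(-⅐)*(-14))² = (-57 + 1)² = (-56)² = 3136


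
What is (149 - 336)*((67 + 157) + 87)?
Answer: -58157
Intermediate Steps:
(149 - 336)*((67 + 157) + 87) = -187*(224 + 87) = -187*311 = -58157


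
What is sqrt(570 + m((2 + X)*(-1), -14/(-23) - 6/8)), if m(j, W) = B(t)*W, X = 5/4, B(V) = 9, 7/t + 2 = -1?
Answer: sqrt(1203429)/46 ≈ 23.848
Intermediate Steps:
t = -7/3 (t = 7/(-2 - 1) = 7/(-3) = 7*(-1/3) = -7/3 ≈ -2.3333)
X = 5/4 (X = 5*(1/4) = 5/4 ≈ 1.2500)
m(j, W) = 9*W
sqrt(570 + m((2 + X)*(-1), -14/(-23) - 6/8)) = sqrt(570 + 9*(-14/(-23) - 6/8)) = sqrt(570 + 9*(-14*(-1/23) - 6*1/8)) = sqrt(570 + 9*(14/23 - 3/4)) = sqrt(570 + 9*(-13/92)) = sqrt(570 - 117/92) = sqrt(52323/92) = sqrt(1203429)/46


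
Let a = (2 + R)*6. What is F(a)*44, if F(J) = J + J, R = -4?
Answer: -1056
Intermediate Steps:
a = -12 (a = (2 - 4)*6 = -2*6 = -12)
F(J) = 2*J
F(a)*44 = (2*(-12))*44 = -24*44 = -1056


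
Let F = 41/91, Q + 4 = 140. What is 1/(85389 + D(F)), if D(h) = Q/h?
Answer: 41/3513325 ≈ 1.1670e-5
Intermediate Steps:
Q = 136 (Q = -4 + 140 = 136)
F = 41/91 (F = 41*(1/91) = 41/91 ≈ 0.45055)
D(h) = 136/h
1/(85389 + D(F)) = 1/(85389 + 136/(41/91)) = 1/(85389 + 136*(91/41)) = 1/(85389 + 12376/41) = 1/(3513325/41) = 41/3513325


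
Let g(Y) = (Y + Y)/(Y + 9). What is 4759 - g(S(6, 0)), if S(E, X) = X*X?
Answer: 4759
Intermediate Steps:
S(E, X) = X²
g(Y) = 2*Y/(9 + Y) (g(Y) = (2*Y)/(9 + Y) = 2*Y/(9 + Y))
4759 - g(S(6, 0)) = 4759 - 2*0²/(9 + 0²) = 4759 - 2*0/(9 + 0) = 4759 - 2*0/9 = 4759 - 1*0 = 4759 + 0 = 4759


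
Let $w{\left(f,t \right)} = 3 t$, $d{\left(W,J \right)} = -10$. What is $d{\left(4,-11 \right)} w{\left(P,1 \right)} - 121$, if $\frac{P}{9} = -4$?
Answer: $-151$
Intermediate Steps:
$P = -36$ ($P = 9 \left(-4\right) = -36$)
$d{\left(4,-11 \right)} w{\left(P,1 \right)} - 121 = - 10 \cdot 3 \cdot 1 - 121 = \left(-10\right) 3 - 121 = -30 - 121 = -151$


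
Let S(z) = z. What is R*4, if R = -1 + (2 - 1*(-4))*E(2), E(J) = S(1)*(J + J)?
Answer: 92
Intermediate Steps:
E(J) = 2*J (E(J) = 1*(J + J) = 1*(2*J) = 2*J)
R = 23 (R = -1 + (2 - 1*(-4))*(2*2) = -1 + (2 + 4)*4 = -1 + 6*4 = -1 + 24 = 23)
R*4 = 23*4 = 92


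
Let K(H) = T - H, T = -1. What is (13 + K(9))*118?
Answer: 354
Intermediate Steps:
K(H) = -1 - H
(13 + K(9))*118 = (13 + (-1 - 1*9))*118 = (13 + (-1 - 9))*118 = (13 - 10)*118 = 3*118 = 354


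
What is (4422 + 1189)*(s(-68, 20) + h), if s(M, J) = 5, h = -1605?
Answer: -8977600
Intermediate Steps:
(4422 + 1189)*(s(-68, 20) + h) = (4422 + 1189)*(5 - 1605) = 5611*(-1600) = -8977600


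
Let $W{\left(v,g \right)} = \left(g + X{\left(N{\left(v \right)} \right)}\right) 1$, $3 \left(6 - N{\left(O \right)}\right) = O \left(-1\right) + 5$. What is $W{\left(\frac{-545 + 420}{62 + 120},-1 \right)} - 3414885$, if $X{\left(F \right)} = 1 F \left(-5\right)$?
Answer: $- \frac{621512987}{182} \approx -3.4149 \cdot 10^{6}$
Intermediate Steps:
$N{\left(O \right)} = \frac{13}{3} + \frac{O}{3}$ ($N{\left(O \right)} = 6 - \frac{O \left(-1\right) + 5}{3} = 6 - \frac{- O + 5}{3} = 6 - \frac{5 - O}{3} = 6 + \left(- \frac{5}{3} + \frac{O}{3}\right) = \frac{13}{3} + \frac{O}{3}$)
$X{\left(F \right)} = - 5 F$ ($X{\left(F \right)} = F \left(-5\right) = - 5 F$)
$W{\left(v,g \right)} = - \frac{65}{3} + g - \frac{5 v}{3}$ ($W{\left(v,g \right)} = \left(g - 5 \left(\frac{13}{3} + \frac{v}{3}\right)\right) 1 = \left(g - \left(\frac{65}{3} + \frac{5 v}{3}\right)\right) 1 = \left(- \frac{65}{3} + g - \frac{5 v}{3}\right) 1 = - \frac{65}{3} + g - \frac{5 v}{3}$)
$W{\left(\frac{-545 + 420}{62 + 120},-1 \right)} - 3414885 = \left(- \frac{65}{3} - 1 - \frac{5 \frac{-545 + 420}{62 + 120}}{3}\right) - 3414885 = \left(- \frac{65}{3} - 1 - \frac{5 \left(- \frac{125}{182}\right)}{3}\right) - 3414885 = \left(- \frac{65}{3} - 1 - \frac{5 \left(\left(-125\right) \frac{1}{182}\right)}{3}\right) - 3414885 = \left(- \frac{65}{3} - 1 - - \frac{625}{546}\right) - 3414885 = \left(- \frac{65}{3} - 1 + \frac{625}{546}\right) - 3414885 = - \frac{3917}{182} - 3414885 = - \frac{621512987}{182}$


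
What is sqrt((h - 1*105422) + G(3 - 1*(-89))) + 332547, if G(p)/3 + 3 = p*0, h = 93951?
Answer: 332547 + 2*I*sqrt(2870) ≈ 3.3255e+5 + 107.14*I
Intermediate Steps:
G(p) = -9 (G(p) = -9 + 3*(p*0) = -9 + 3*0 = -9 + 0 = -9)
sqrt((h - 1*105422) + G(3 - 1*(-89))) + 332547 = sqrt((93951 - 1*105422) - 9) + 332547 = sqrt((93951 - 105422) - 9) + 332547 = sqrt(-11471 - 9) + 332547 = sqrt(-11480) + 332547 = 2*I*sqrt(2870) + 332547 = 332547 + 2*I*sqrt(2870)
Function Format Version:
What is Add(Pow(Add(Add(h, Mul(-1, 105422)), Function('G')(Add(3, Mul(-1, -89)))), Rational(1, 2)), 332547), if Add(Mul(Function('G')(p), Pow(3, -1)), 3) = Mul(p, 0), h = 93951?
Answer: Add(332547, Mul(2, I, Pow(2870, Rational(1, 2)))) ≈ Add(3.3255e+5, Mul(107.14, I))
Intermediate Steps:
Function('G')(p) = -9 (Function('G')(p) = Add(-9, Mul(3, Mul(p, 0))) = Add(-9, Mul(3, 0)) = Add(-9, 0) = -9)
Add(Pow(Add(Add(h, Mul(-1, 105422)), Function('G')(Add(3, Mul(-1, -89)))), Rational(1, 2)), 332547) = Add(Pow(Add(Add(93951, Mul(-1, 105422)), -9), Rational(1, 2)), 332547) = Add(Pow(Add(Add(93951, -105422), -9), Rational(1, 2)), 332547) = Add(Pow(Add(-11471, -9), Rational(1, 2)), 332547) = Add(Pow(-11480, Rational(1, 2)), 332547) = Add(Mul(2, I, Pow(2870, Rational(1, 2))), 332547) = Add(332547, Mul(2, I, Pow(2870, Rational(1, 2))))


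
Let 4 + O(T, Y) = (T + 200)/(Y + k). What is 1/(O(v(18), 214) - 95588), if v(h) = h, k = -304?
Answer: -45/4301749 ≈ -1.0461e-5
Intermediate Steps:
O(T, Y) = -4 + (200 + T)/(-304 + Y) (O(T, Y) = -4 + (T + 200)/(Y - 304) = -4 + (200 + T)/(-304 + Y))
1/(O(v(18), 214) - 95588) = 1/((1416 + 18 - 4*214)/(-304 + 214) - 95588) = 1/((1416 + 18 - 856)/(-90) - 95588) = 1/(-1/90*578 - 95588) = 1/(-289/45 - 95588) = 1/(-4301749/45) = -45/4301749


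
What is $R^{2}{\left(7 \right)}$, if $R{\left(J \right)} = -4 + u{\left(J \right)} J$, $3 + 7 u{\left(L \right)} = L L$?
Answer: $1764$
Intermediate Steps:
$u{\left(L \right)} = - \frac{3}{7} + \frac{L^{2}}{7}$ ($u{\left(L \right)} = - \frac{3}{7} + \frac{L L}{7} = - \frac{3}{7} + \frac{L^{2}}{7}$)
$R{\left(J \right)} = -4 + J \left(- \frac{3}{7} + \frac{J^{2}}{7}\right)$ ($R{\left(J \right)} = -4 + \left(- \frac{3}{7} + \frac{J^{2}}{7}\right) J = -4 + J \left(- \frac{3}{7} + \frac{J^{2}}{7}\right)$)
$R^{2}{\left(7 \right)} = \left(-4 + \frac{1}{7} \cdot 7 \left(-3 + 7^{2}\right)\right)^{2} = \left(-4 + \frac{1}{7} \cdot 7 \left(-3 + 49\right)\right)^{2} = \left(-4 + \frac{1}{7} \cdot 7 \cdot 46\right)^{2} = \left(-4 + 46\right)^{2} = 42^{2} = 1764$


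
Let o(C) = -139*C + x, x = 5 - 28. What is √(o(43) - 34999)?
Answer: I*√40999 ≈ 202.48*I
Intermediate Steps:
x = -23
o(C) = -23 - 139*C (o(C) = -139*C - 23 = -23 - 139*C)
√(o(43) - 34999) = √((-23 - 139*43) - 34999) = √((-23 - 5977) - 34999) = √(-6000 - 34999) = √(-40999) = I*√40999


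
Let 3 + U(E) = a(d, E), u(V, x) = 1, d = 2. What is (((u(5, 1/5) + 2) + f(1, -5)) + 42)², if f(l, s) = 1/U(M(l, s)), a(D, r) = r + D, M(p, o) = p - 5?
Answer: 50176/25 ≈ 2007.0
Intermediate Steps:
M(p, o) = -5 + p
a(D, r) = D + r
U(E) = -1 + E (U(E) = -3 + (2 + E) = -1 + E)
f(l, s) = 1/(-6 + l) (f(l, s) = 1/(-1 + (-5 + l)) = 1/(-6 + l))
(((u(5, 1/5) + 2) + f(1, -5)) + 42)² = (((1 + 2) + 1/(-6 + 1)) + 42)² = ((3 + 1/(-5)) + 42)² = ((3 - ⅕) + 42)² = (14/5 + 42)² = (224/5)² = 50176/25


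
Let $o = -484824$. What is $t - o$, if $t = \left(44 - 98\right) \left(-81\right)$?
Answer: $489198$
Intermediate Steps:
$t = 4374$ ($t = \left(-54\right) \left(-81\right) = 4374$)
$t - o = 4374 - -484824 = 4374 + 484824 = 489198$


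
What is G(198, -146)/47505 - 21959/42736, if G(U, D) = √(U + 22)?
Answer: -21959/42736 + 2*√55/47505 ≈ -0.51352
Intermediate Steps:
G(U, D) = √(22 + U)
G(198, -146)/47505 - 21959/42736 = √(22 + 198)/47505 - 21959/42736 = √220*(1/47505) - 21959*1/42736 = (2*√55)*(1/47505) - 21959/42736 = 2*√55/47505 - 21959/42736 = -21959/42736 + 2*√55/47505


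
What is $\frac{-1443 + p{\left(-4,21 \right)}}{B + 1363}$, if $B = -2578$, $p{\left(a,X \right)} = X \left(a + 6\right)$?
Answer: $\frac{467}{405} \approx 1.1531$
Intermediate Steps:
$p{\left(a,X \right)} = X \left(6 + a\right)$
$\frac{-1443 + p{\left(-4,21 \right)}}{B + 1363} = \frac{-1443 + 21 \left(6 - 4\right)}{-2578 + 1363} = \frac{-1443 + 21 \cdot 2}{-1215} = \left(-1443 + 42\right) \left(- \frac{1}{1215}\right) = \left(-1401\right) \left(- \frac{1}{1215}\right) = \frac{467}{405}$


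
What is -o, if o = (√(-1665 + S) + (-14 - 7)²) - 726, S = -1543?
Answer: 285 - 2*I*√802 ≈ 285.0 - 56.639*I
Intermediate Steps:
o = -285 + 2*I*√802 (o = (√(-1665 - 1543) + (-14 - 7)²) - 726 = (√(-3208) + (-21)²) - 726 = (2*I*√802 + 441) - 726 = (441 + 2*I*√802) - 726 = -285 + 2*I*√802 ≈ -285.0 + 56.639*I)
-o = -(-285 + 2*I*√802) = 285 - 2*I*√802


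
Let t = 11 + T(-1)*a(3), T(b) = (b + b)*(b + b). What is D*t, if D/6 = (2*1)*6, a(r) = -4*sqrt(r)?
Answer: 792 - 1152*sqrt(3) ≈ -1203.3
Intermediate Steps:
T(b) = 4*b**2 (T(b) = (2*b)*(2*b) = 4*b**2)
t = 11 - 16*sqrt(3) (t = 11 + (4*(-1)**2)*(-4*sqrt(3)) = 11 + (4*1)*(-4*sqrt(3)) = 11 + 4*(-4*sqrt(3)) = 11 - 16*sqrt(3) ≈ -16.713)
D = 72 (D = 6*((2*1)*6) = 6*(2*6) = 6*12 = 72)
D*t = 72*(11 - 16*sqrt(3)) = 792 - 1152*sqrt(3)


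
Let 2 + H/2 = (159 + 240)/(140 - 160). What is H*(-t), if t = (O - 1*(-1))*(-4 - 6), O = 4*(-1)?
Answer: 1317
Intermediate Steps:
O = -4
t = 30 (t = (-4 - 1*(-1))*(-4 - 6) = (-4 + 1)*(-10) = -3*(-10) = 30)
H = -439/10 (H = -4 + 2*((159 + 240)/(140 - 160)) = -4 + 2*(399/(-20)) = -4 + 2*(399*(-1/20)) = -4 + 2*(-399/20) = -4 - 399/10 = -439/10 ≈ -43.900)
H*(-t) = -(-439)*30/10 = -439/10*(-30) = 1317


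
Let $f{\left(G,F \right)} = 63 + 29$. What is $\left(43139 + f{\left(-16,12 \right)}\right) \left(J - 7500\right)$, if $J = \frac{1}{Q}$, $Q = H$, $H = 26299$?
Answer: $- \frac{501587674957}{1547} \approx -3.2423 \cdot 10^{8}$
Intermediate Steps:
$Q = 26299$
$f{\left(G,F \right)} = 92$
$J = \frac{1}{26299} \approx 3.8024 \cdot 10^{-5}$
$\left(43139 + f{\left(-16,12 \right)}\right) \left(J - 7500\right) = \left(43139 + 92\right) \left(\frac{1}{26299} - 7500\right) = 43231 \left(- \frac{197242499}{26299}\right) = - \frac{501587674957}{1547}$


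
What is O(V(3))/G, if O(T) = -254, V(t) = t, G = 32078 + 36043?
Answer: -254/68121 ≈ -0.0037287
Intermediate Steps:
G = 68121
O(V(3))/G = -254/68121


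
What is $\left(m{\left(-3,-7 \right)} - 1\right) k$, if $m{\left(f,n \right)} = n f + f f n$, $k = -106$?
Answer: $4558$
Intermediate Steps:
$m{\left(f,n \right)} = f n + n f^{2}$ ($m{\left(f,n \right)} = f n + f^{2} n = f n + n f^{2}$)
$\left(m{\left(-3,-7 \right)} - 1\right) k = \left(\left(-3\right) \left(-7\right) \left(1 - 3\right) - 1\right) \left(-106\right) = \left(\left(-3\right) \left(-7\right) \left(-2\right) - 1\right) \left(-106\right) = \left(-42 - 1\right) \left(-106\right) = \left(-43\right) \left(-106\right) = 4558$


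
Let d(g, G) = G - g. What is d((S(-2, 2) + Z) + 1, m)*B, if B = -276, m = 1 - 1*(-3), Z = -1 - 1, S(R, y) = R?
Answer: -1932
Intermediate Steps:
Z = -2
m = 4 (m = 1 + 3 = 4)
d((S(-2, 2) + Z) + 1, m)*B = (4 - ((-2 - 2) + 1))*(-276) = (4 - (-4 + 1))*(-276) = (4 - 1*(-3))*(-276) = (4 + 3)*(-276) = 7*(-276) = -1932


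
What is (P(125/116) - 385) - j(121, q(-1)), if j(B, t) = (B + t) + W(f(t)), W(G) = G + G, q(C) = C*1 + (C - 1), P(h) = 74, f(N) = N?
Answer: -423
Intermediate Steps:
q(C) = -1 + 2*C (q(C) = C + (-1 + C) = -1 + 2*C)
W(G) = 2*G
j(B, t) = B + 3*t (j(B, t) = (B + t) + 2*t = B + 3*t)
(P(125/116) - 385) - j(121, q(-1)) = (74 - 385) - (121 + 3*(-1 + 2*(-1))) = -311 - (121 + 3*(-1 - 2)) = -311 - (121 + 3*(-3)) = -311 - (121 - 9) = -311 - 1*112 = -311 - 112 = -423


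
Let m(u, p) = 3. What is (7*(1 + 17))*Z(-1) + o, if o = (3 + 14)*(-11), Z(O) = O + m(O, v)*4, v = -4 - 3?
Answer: 1199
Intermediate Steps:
v = -7
Z(O) = 12 + O (Z(O) = O + 3*4 = O + 12 = 12 + O)
o = -187 (o = 17*(-11) = -187)
(7*(1 + 17))*Z(-1) + o = (7*(1 + 17))*(12 - 1) - 187 = (7*18)*11 - 187 = 126*11 - 187 = 1386 - 187 = 1199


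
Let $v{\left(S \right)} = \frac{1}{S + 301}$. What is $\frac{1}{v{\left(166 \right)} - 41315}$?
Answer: $- \frac{467}{19294104} \approx -2.4204 \cdot 10^{-5}$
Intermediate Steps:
$v{\left(S \right)} = \frac{1}{301 + S}$
$\frac{1}{v{\left(166 \right)} - 41315} = \frac{1}{\frac{1}{301 + 166} - 41315} = \frac{1}{\frac{1}{467} - 41315} = \frac{1}{- \frac{19294104}{467}} = - \frac{467}{19294104}$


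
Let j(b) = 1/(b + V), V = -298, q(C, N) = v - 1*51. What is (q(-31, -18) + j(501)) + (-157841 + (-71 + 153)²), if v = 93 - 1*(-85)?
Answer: -30650969/203 ≈ -1.5099e+5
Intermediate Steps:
v = 178 (v = 93 + 85 = 178)
q(C, N) = 127 (q(C, N) = 178 - 1*51 = 178 - 51 = 127)
j(b) = 1/(-298 + b) (j(b) = 1/(b - 298) = 1/(-298 + b))
(q(-31, -18) + j(501)) + (-157841 + (-71 + 153)²) = (127 + 1/(-298 + 501)) + (-157841 + (-71 + 153)²) = (127 + 1/203) + (-157841 + 82²) = (127 + 1/203) + (-157841 + 6724) = 25782/203 - 151117 = -30650969/203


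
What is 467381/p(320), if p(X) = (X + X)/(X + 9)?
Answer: 153768349/640 ≈ 2.4026e+5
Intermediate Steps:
p(X) = 2*X/(9 + X) (p(X) = (2*X)/(9 + X) = 2*X/(9 + X))
467381/p(320) = 467381/((2*320/(9 + 320))) = 467381/((2*320/329)) = 467381/((2*320*(1/329))) = 467381/(640/329) = 467381*(329/640) = 153768349/640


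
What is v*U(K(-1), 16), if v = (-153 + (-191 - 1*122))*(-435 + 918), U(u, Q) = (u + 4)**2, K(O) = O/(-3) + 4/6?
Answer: -5626950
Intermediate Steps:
K(O) = 2/3 - O/3 (K(O) = O*(-1/3) + 4*(1/6) = -O/3 + 2/3 = 2/3 - O/3)
U(u, Q) = (4 + u)**2
v = -225078 (v = (-153 + (-191 - 122))*483 = (-153 - 313)*483 = -466*483 = -225078)
v*U(K(-1), 16) = -225078*(4 + (2/3 - 1/3*(-1)))**2 = -225078*(4 + (2/3 + 1/3))**2 = -225078*(4 + 1)**2 = -225078*5**2 = -225078*25 = -5626950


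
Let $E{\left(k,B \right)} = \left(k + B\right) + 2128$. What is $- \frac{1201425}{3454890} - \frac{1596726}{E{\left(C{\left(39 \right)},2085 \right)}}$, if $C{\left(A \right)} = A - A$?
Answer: $- \frac{368104952911}{970363438} \approx -379.35$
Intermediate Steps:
$C{\left(A \right)} = 0$
$E{\left(k,B \right)} = 2128 + B + k$ ($E{\left(k,B \right)} = \left(B + k\right) + 2128 = 2128 + B + k$)
$- \frac{1201425}{3454890} - \frac{1596726}{E{\left(C{\left(39 \right)},2085 \right)}} = - \frac{1201425}{3454890} - \frac{1596726}{2128 + 2085 + 0} = \left(-1201425\right) \frac{1}{3454890} - \frac{1596726}{4213} = - \frac{80095}{230326} - \frac{1596726}{4213} = - \frac{368104952911}{970363438}$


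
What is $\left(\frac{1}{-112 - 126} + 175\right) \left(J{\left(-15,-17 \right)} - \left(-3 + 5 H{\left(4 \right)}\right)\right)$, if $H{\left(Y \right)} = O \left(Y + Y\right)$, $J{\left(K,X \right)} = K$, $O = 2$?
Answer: $- \frac{1915854}{119} \approx -16100.0$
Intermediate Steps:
$H{\left(Y \right)} = 4 Y$ ($H{\left(Y \right)} = 2 \left(Y + Y\right) = 2 \cdot 2 Y = 4 Y$)
$\left(\frac{1}{-112 - 126} + 175\right) \left(J{\left(-15,-17 \right)} - \left(-3 + 5 H{\left(4 \right)}\right)\right) = \left(\frac{1}{-112 - 126} + 175\right) \left(-15 + \left(- 5 \cdot 4 \cdot 4 + 3\right)\right) = \left(\frac{1}{-238} + 175\right) \left(-15 + \left(\left(-5\right) 16 + 3\right)\right) = \left(- \frac{1}{238} + 175\right) \left(-15 + \left(-80 + 3\right)\right) = \frac{41649 \left(-15 - 77\right)}{238} = \frac{41649}{238} \left(-92\right) = - \frac{1915854}{119}$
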